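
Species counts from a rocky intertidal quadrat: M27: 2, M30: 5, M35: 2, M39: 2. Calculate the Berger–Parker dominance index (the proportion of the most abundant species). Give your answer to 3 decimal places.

Total N = 2+5+2+2 = 11, so the proportions are 0.18182, 0.45455, 0.18182, 0.18182 (working shown to 5 dp, full precision carried).
The largest proportion is 0.45455, i.e. d = 0.455 to 3 decimal places.

0.455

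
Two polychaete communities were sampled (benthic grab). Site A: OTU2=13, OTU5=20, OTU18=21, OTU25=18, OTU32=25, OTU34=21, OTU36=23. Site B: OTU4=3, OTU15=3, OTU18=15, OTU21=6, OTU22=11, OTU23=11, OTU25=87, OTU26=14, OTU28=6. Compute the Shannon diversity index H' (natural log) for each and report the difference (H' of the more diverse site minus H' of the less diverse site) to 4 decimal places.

Site A: N=141, proportions 0.092199, 0.141844, 0.148936, 0.12766, 0.177305, 0.148936, 0.163121, giving H' = 1.929300 (working shown to 6 dp, full precision carried).
Site B: N=156, proportions 0.019231, 0.019231, 0.096154, 0.038462, 0.070513, 0.070513, 0.557692, 0.089744, 0.038462, giving H' = 1.543779.
Difference = |1.929300 − 1.543779| = 0.385521, i.e. 0.3855 to 4 decimal places.

0.3855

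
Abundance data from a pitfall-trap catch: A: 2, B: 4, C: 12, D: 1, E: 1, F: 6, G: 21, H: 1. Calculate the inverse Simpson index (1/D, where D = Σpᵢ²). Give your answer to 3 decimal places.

3.578

Total N = 2+4+12+1+1+6+21+1 = 48, so the proportions are 0.0416667, 0.0833333, 0.25, 0.0208333, 0.0208333, 0.125, 0.4375, 0.0208333 (working shown to 7 dp, full precision carried).
D = 0.0416667² + 0.0833333² + 0.25² + 0.0208333² + 0.0208333² + 0.125² + 0.4375² + 0.0208333² = 0.0017361 + 0.0069444 + 0.0625000 + 0.0004340 + 0.0004340 + 0.0156250 + 0.1914062 + 0.0004340 = 0.2795139.
So 1/D = 3.57764, i.e. 3.578 to 3 decimal places.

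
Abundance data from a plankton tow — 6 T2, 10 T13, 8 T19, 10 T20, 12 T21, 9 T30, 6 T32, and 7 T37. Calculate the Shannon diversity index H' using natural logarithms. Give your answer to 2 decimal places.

2.05

Total N = 6+10+8+10+12+9+6+7 = 68, so the proportions are 0.0882, 0.1471, 0.1176, 0.1471, 0.1765, 0.1324, 0.0882, 0.1029 (working shown to 4 dp, full precision carried).
Each pᵢ ln pᵢ term: 0.0882×(-2.4277)=-0.2142, 0.1471×(-1.9169)=-0.2819, 0.1176×(-2.1401)=-0.2518, 0.1471×(-1.9169)=-0.2819, 0.1765×(-1.7346)=-0.3061, 0.1324×(-2.0223)=-0.2677, 0.0882×(-2.4277)=-0.2142, 0.1029×(-2.2736)=-0.2340.
Sum = -2.0518, so H' = 2.05.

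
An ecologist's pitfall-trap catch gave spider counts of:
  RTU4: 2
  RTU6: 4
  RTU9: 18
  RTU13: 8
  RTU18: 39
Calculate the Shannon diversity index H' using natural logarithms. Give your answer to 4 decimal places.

1.1856

Total N = 2+4+18+8+39 = 71, so the proportions are 0.028169, 0.056338, 0.253521, 0.112676, 0.549296 (working shown to 6 dp, full precision carried).
Each pᵢ ln pᵢ term: 0.028169×(-3.569533)=-0.100550, 0.056338×(-2.876386)=-0.162050, 0.253521×(-1.372308)=-0.347909, 0.112676×(-2.183238)=-0.245999, 0.549296×(-0.599118)=-0.329093.
Sum = -1.185601, so H' = 1.1856.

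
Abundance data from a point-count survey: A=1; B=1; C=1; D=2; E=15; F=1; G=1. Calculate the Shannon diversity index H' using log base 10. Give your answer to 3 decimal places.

Total N = 1+1+1+2+15+1+1 = 22, so the proportions are 0.04545, 0.04545, 0.04545, 0.09091, 0.68182, 0.04545, 0.04545 (working shown to 5 dp, full precision carried).
Each pᵢ log₁₀ pᵢ term: 0.04545×(-1.34242)=-0.06102, 0.04545×(-1.34242)=-0.06102, 0.04545×(-1.34242)=-0.06102, 0.09091×(-1.04139)=-0.09467, 0.68182×(-0.16633)=-0.11341, 0.04545×(-1.34242)=-0.06102, 0.04545×(-1.34242)=-0.06102.
Sum = -0.51318, so H' = 0.513.

0.513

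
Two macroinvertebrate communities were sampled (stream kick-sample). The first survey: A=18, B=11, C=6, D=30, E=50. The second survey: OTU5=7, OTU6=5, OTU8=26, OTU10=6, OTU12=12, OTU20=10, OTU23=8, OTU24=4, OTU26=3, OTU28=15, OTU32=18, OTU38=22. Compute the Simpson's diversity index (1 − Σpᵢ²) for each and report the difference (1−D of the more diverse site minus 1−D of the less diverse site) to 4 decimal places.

The first survey: N=115, proportions 0.156522, 0.095652, 0.052174, 0.26087, 0.434783, giving 1−D = 0.706541 (working shown to 6 dp, full precision carried).
The second survey: N=136, proportions 0.051471, 0.036765, 0.191176, 0.044118, 0.088235, 0.073529, 0.058824, 0.029412, 0.022059, 0.110294, 0.132353, 0.161765, giving 1−D = 0.883651.
Difference = |0.706541 − 0.883651| = 0.177110, i.e. 0.1771 to 4 decimal places.

0.1771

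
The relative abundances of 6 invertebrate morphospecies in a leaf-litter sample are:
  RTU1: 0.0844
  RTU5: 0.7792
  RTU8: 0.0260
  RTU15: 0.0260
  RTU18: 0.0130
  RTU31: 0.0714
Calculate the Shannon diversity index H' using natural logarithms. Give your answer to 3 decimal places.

0.838

Each pᵢ ln pᵢ term (working shown to 5 dp, full precision carried): 0.0844×(-2.47219)=-0.20865, 0.7792×(-0.24949)=-0.19440, 0.026×(-3.64966)=-0.09489, 0.026×(-3.64966)=-0.09489, 0.013×(-4.34281)=-0.05646, 0.0714×(-2.63946)=-0.18846.
Sum = -0.83775, so H' = 0.838.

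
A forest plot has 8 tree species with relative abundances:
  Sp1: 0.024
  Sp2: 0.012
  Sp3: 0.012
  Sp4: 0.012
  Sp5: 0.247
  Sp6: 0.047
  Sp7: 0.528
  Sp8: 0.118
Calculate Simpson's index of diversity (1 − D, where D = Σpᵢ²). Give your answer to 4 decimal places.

0.6431

D = 0.024² + 0.012² + 0.012² + 0.012² + 0.247² + 0.047² + 0.528² + 0.118² = 0.000576 + 0.000144 + 0.000144 + 0.000144 + 0.061009 + 0.002209 + 0.278784 + 0.013924 = 0.356934 (working shown to 6 dp, full precision carried).
So 1 − D = 0.643066, i.e. 0.6431 to 4 decimal places.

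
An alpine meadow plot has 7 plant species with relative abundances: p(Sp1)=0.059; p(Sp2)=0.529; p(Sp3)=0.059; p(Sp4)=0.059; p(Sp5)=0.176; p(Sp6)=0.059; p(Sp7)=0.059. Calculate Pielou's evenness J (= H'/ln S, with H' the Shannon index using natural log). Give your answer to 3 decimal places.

0.759

H' = −Σ pᵢ ln pᵢ = −((-0.16698) + (-0.33685) + (-0.16698) + (-0.16698) + (-0.30576) + (-0.16698) + (-0.16698)) = 1.47752 (working shown to 5 dp, full precision carried).
With S = 7 species, ln S = 1.94591, so J = 1.47752/1.94591 = 0.75930, i.e. 0.759 to 3 decimal places.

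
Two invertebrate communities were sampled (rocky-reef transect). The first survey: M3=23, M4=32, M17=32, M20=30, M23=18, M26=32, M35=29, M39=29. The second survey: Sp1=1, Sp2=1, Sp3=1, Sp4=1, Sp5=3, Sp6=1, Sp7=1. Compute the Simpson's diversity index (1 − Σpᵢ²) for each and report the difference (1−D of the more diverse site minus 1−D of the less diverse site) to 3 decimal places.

The first survey: N=225, proportions 0.102222, 0.142222, 0.142222, 0.133333, 0.08, 0.142222, 0.128889, 0.128889, giving 1−D = 0.871467 (working shown to 6 dp, full precision carried).
The second survey: N=9, proportions 0.111111, 0.111111, 0.111111, 0.111111, 0.333333, 0.111111, 0.111111, giving 1−D = 0.814815.
Difference = |0.871467 − 0.814815| = 0.056652, i.e. 0.057 to 3 decimal places.

0.057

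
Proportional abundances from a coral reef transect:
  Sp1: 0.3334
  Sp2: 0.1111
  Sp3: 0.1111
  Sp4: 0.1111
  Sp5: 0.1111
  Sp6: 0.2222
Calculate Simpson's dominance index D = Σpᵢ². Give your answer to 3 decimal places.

0.210

D = 0.3334² + 0.1111² + 0.1111² + 0.1111² + 0.1111² + 0.2222² = 0.11116 + 0.01234 + 0.01234 + 0.01234 + 0.01234 + 0.04937 = 0.20990 (working shown to 5 dp, full precision carried).
To 3 decimal places, D = 0.210.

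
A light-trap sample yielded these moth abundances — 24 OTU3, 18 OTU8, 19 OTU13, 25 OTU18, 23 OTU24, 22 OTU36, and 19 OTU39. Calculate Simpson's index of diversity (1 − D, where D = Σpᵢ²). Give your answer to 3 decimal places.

Total N = 24+18+19+25+23+22+19 = 150, so the proportions are 0.16, 0.12, 0.12667, 0.16667, 0.15333, 0.14667, 0.12667 (working shown to 5 dp, full precision carried).
D = 0.16² + 0.12² + 0.12667² + 0.16667² + 0.15333² + 0.14667² + 0.12667² = 0.02560 + 0.01440 + 0.01604 + 0.02778 + 0.02351 + 0.02151 + 0.01604 = 0.14489.
So 1 − D = 0.85511, i.e. 0.855 to 3 decimal places.

0.855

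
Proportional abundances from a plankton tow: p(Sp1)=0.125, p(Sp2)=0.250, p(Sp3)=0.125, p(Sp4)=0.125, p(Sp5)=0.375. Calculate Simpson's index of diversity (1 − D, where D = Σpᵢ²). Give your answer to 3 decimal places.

0.750

D = 0.125² + 0.25² + 0.125² + 0.125² + 0.375² = 0.01562 + 0.06250 + 0.01562 + 0.01562 + 0.14062 = 0.25000 (working shown to 5 dp, full precision carried).
So 1 − D = 0.75000, i.e. 0.750 to 3 decimal places.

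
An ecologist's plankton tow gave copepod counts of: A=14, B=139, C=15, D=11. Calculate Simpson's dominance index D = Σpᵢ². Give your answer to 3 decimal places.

0.620

Total N = 14+139+15+11 = 179, so the proportions are 0.07821, 0.77654, 0.0838, 0.06145 (working shown to 5 dp, full precision carried).
D = 0.07821² + 0.77654² + 0.0838² + 0.06145² = 0.00612 + 0.60301 + 0.00702 + 0.00378 = 0.61992.
To 3 decimal places, D = 0.620.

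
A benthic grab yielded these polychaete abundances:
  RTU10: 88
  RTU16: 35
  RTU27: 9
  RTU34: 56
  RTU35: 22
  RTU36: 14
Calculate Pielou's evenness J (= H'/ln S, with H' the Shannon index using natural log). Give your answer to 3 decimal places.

0.856

Total N = 88+35+9+56+22+14 = 224, so the proportions are 0.39286, 0.15625, 0.04018, 0.25, 0.09821, 0.0625 (working shown to 5 dp, full precision carried).
H' = −Σ pᵢ ln pᵢ = −((-0.36705) + (-0.29005) + (-0.12915) + (-0.34657) + (-0.22792) + (-0.17329)) = 1.53402.
With S = 6 species, ln S = 1.79176, so J = 1.53402/1.79176 = 0.85616, i.e. 0.856 to 3 decimal places.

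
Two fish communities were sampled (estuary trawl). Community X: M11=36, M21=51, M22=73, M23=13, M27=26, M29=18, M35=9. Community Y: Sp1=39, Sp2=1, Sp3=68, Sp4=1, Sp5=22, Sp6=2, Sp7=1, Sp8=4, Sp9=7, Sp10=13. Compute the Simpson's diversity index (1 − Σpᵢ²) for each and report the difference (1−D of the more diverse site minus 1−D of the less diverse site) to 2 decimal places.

0.07

Community X: N=226, proportions 0.1593, 0.2257, 0.323, 0.0575, 0.115, 0.0796, 0.0398, giving 1−D = 0.7949 (working shown to 4 dp, full precision carried).
Community Y: N=158, proportions 0.2468, 0.0063, 0.4304, 0.0063, 0.1392, 0.0127, 0.0063, 0.0253, 0.0443, 0.0823, giving 1−D = 0.7248.
Difference = |0.7949 − 0.7248| = 0.0701, i.e. 0.07 to 2 decimal places.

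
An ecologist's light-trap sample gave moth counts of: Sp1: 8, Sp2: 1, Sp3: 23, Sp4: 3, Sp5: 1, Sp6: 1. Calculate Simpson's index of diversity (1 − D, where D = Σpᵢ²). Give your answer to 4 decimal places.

0.5581

Total N = 8+1+23+3+1+1 = 37, so the proportions are 0.216216, 0.027027, 0.621622, 0.081081, 0.027027, 0.027027 (working shown to 6 dp, full precision carried).
D = 0.216216² + 0.027027² + 0.621622² + 0.081081² + 0.027027² + 0.027027² = 0.046749 + 0.000730 + 0.386413 + 0.006574 + 0.000730 + 0.000730 = 0.441928.
So 1 − D = 0.558072, i.e. 0.5581 to 4 decimal places.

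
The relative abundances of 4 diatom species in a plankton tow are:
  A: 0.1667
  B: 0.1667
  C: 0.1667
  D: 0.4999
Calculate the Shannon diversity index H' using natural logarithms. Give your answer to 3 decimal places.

Each pᵢ ln pᵢ term (working shown to 5 dp, full precision carried): 0.1667×(-1.79156)=-0.29865, 0.1667×(-1.79156)=-0.29865, 0.1667×(-1.79156)=-0.29865, 0.4999×(-0.69335)=-0.34660.
Sum = -1.24256, so H' = 1.243.

1.243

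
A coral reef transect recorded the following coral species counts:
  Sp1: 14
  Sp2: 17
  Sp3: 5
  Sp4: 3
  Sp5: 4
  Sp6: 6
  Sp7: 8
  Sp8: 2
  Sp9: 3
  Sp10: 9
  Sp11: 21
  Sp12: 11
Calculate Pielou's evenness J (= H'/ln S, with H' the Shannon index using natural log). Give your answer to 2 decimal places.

0.91

Total N = 14+17+5+3+4+6+8+2+3+9+21+11 = 103, so the proportions are 0.1359, 0.165, 0.0485, 0.0291, 0.0388, 0.0583, 0.0777, 0.0194, 0.0291, 0.0874, 0.2039, 0.1068 (working shown to 4 dp, full precision carried).
H' = −Σ pᵢ ln pᵢ = −((-0.2713) + (-0.2973) + (-0.1469) + (-0.1030) + (-0.1262) + (-0.1656) + (-0.1985) + (-0.0765) + (-0.1030) + (-0.2130) + (-0.3242) + (-0.2389)) = 2.2643.
With S = 12 species, ln S = 2.4849, so J = 2.2643/2.4849 = 0.9112, i.e. 0.91 to 2 decimal places.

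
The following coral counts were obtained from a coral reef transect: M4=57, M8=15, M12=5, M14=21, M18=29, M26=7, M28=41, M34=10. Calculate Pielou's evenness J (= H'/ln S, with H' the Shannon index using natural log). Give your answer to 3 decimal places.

0.874

Total N = 57+15+5+21+29+7+41+10 = 185, so the proportions are 0.30811, 0.08108, 0.02703, 0.11351, 0.15676, 0.03784, 0.22162, 0.05405 (working shown to 5 dp, full precision carried).
H' = −Σ pᵢ ln pᵢ = −((-0.36274) + (-0.20370) + (-0.09759) + (-0.24699) + (-0.29048) + (-0.12390) + (-0.33394) + (-0.15772)) = 1.81705.
With S = 8 species, ln S = 2.07944, so J = 1.81705/2.07944 = 0.87382, i.e. 0.874 to 3 decimal places.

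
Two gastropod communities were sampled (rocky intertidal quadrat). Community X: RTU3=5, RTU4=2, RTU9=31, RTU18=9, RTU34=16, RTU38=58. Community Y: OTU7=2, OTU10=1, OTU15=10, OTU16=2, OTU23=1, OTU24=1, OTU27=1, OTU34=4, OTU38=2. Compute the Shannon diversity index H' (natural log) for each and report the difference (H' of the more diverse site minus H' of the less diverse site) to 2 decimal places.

0.45

Community X: N=121, proportions 0.0413, 0.0165, 0.2562, 0.0744, 0.1322, 0.4793, giving H' = 1.3617 (working shown to 4 dp, full precision carried).
Community Y: N=24, proportions 0.0833, 0.0417, 0.4167, 0.0833, 0.0417, 0.0417, 0.0417, 0.1667, 0.0833, giving H' = 1.8143.
Difference = |1.3617 − 1.8143| = 0.4526, i.e. 0.45 to 2 decimal places.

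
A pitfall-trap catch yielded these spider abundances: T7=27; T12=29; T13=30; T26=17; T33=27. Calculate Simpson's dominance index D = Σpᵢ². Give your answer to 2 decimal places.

0.21

Total N = 27+29+30+17+27 = 130, so the proportions are 0.2077, 0.2231, 0.2308, 0.1308, 0.2077 (working shown to 4 dp, full precision carried).
D = 0.2077² + 0.2231² + 0.2308² + 0.1308² + 0.2077² = 0.0431 + 0.0498 + 0.0533 + 0.0171 + 0.0431 = 0.2064.
To 2 decimal places, D = 0.21.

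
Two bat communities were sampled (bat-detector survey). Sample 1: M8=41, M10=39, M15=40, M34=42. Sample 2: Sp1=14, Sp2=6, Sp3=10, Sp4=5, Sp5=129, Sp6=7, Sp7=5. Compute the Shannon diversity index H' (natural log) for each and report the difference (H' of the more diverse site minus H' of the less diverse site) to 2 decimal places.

0.35

Sample 1: N=162, proportions 0.2531, 0.2407, 0.2469, 0.2593, giving H' = 1.3859 (working shown to 4 dp, full precision carried).
Sample 2: N=176, proportions 0.0795, 0.0341, 0.0568, 0.0284, 0.733, 0.0398, 0.0284, giving H' = 1.0378.
Difference = |1.3859 − 1.0378| = 0.3481, i.e. 0.35 to 2 decimal places.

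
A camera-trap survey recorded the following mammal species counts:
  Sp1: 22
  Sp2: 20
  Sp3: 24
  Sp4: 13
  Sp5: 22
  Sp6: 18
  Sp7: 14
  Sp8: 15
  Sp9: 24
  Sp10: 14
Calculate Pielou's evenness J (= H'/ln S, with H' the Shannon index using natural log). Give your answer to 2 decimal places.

Total N = 22+20+24+13+22+18+14+15+24+14 = 186, so the proportions are 0.1183, 0.1075, 0.129, 0.0699, 0.1183, 0.0968, 0.0753, 0.0806, 0.129, 0.0753 (working shown to 4 dp, full precision carried).
H' = −Σ pᵢ ln pᵢ = −((-0.2525) + (-0.2398) + (-0.2642) + (-0.1860) + (-0.2525) + (-0.2260) + (-0.1947) + (-0.2030) + (-0.2642) + (-0.1947)) = 2.2776.
With S = 10 species, ln S = 2.3026, so J = 2.2776/2.3026 = 0.9892, i.e. 0.99 to 2 decimal places.

0.99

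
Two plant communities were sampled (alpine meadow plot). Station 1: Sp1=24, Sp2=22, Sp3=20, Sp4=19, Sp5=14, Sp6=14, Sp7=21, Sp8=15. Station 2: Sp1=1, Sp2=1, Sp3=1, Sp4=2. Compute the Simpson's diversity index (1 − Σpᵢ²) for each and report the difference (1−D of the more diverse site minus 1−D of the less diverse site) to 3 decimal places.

Station 1: N=149, proportions 0.16107, 0.14765, 0.13423, 0.12752, 0.09396, 0.09396, 0.14094, 0.10067, giving 1−D = 0.87032 (working shown to 5 dp, full precision carried).
Station 2: N=5, proportions 0.2, 0.2, 0.2, 0.4, giving 1−D = 0.72000.
Difference = |0.87032 − 0.72000| = 0.15032, i.e. 0.150 to 3 decimal places.

0.150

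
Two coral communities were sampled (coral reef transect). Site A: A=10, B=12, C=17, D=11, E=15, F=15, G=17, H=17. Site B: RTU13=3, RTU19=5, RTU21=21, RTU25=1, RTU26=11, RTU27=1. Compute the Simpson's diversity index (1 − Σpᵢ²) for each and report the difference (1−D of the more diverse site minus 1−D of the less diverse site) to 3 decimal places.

0.210

Site A: N=114, proportions 0.08772, 0.10526, 0.14912, 0.09649, 0.13158, 0.13158, 0.14912, 0.14912, giving 1−D = 0.87058 (working shown to 5 dp, full precision carried).
Site B: N=42, proportions 0.07143, 0.11905, 0.5, 0.02381, 0.2619, 0.02381, giving 1−D = 0.66100.
Difference = |0.87058 − 0.66100| = 0.20958, i.e. 0.210 to 3 decimal places.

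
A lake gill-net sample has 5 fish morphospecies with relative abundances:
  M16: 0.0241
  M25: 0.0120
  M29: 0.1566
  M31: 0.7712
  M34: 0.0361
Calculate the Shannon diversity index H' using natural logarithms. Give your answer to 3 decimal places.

0.753

Each pᵢ ln pᵢ term (working shown to 5 dp, full precision carried): 0.0241×(-3.72554)=-0.08979, 0.012×(-4.42285)=-0.05307, 0.1566×(-1.85406)=-0.29035, 0.7712×(-0.25981)=-0.20036, 0.0361×(-3.32146)=-0.11990.
Sum = -0.75347, so H' = 0.753.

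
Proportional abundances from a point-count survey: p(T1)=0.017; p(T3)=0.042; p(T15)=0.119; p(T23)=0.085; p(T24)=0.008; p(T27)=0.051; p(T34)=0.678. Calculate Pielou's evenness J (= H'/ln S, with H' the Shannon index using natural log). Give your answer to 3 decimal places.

H' = −Σ pᵢ ln pᵢ = −((-0.06927) + (-0.13314) + (-0.25331) + (-0.20953) + (-0.03863) + (-0.15177) + (-0.26348)) = 1.11913 (working shown to 5 dp, full precision carried).
With S = 7 species, ln S = 1.94591, so J = 1.11913/1.94591 = 0.57512, i.e. 0.575 to 3 decimal places.

0.575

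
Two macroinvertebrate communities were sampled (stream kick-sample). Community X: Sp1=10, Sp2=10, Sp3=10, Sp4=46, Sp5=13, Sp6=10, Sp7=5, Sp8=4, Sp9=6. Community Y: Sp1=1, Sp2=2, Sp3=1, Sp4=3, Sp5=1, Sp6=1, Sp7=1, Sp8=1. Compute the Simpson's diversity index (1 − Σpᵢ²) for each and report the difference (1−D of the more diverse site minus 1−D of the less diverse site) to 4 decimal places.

0.0555

Community X: N=114, proportions 0.087719, 0.087719, 0.087719, 0.403509, 0.114035, 0.087719, 0.04386, 0.035088, 0.052632, giving 1−D = 0.787473 (working shown to 6 dp, full precision carried).
Community Y: N=11, proportions 0.090909, 0.181818, 0.090909, 0.272727, 0.090909, 0.090909, 0.090909, 0.090909, giving 1−D = 0.842975.
Difference = |0.787473 − 0.842975| = 0.055502, i.e. 0.0555 to 4 decimal places.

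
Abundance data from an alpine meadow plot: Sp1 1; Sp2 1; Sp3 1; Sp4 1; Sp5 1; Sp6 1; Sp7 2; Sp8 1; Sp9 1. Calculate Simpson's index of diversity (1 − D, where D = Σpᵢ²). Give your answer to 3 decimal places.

0.880

Total N = 1+1+1+1+1+1+2+1+1 = 10, so the proportions are 0.1, 0.1, 0.1, 0.1, 0.1, 0.1, 0.2, 0.1, 0.1 (working shown to 5 dp, full precision carried).
D = 0.1² + 0.1² + 0.1² + 0.1² + 0.1² + 0.1² + 0.2² + 0.1² + 0.1² = 0.01000 + 0.01000 + 0.01000 + 0.01000 + 0.01000 + 0.01000 + 0.04000 + 0.01000 + 0.01000 = 0.12000.
So 1 − D = 0.88000, i.e. 0.880 to 3 decimal places.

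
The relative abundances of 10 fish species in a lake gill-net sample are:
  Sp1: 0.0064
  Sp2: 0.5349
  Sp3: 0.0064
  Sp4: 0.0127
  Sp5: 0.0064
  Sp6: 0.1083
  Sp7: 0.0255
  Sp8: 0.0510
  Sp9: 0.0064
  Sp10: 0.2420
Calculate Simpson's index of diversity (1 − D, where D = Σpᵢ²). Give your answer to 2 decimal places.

D = 0.0064² + 0.5349² + 0.0064² + 0.0127² + 0.0064² + 0.1083² + 0.0255² + 0.051² + 0.0064² + 0.242² = 0.0000 + 0.2861 + 0.0000 + 0.0002 + 0.0000 + 0.0117 + 0.0007 + 0.0026 + 0.0000 + 0.0586 = 0.3600 (working shown to 4 dp, full precision carried).
So 1 − D = 0.6400, i.e. 0.64 to 2 decimal places.

0.64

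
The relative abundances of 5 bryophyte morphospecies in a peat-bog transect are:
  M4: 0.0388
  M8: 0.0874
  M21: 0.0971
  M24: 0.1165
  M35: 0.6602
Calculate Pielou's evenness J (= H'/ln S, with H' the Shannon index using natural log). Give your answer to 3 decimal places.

H' = −Σ pᵢ ln pᵢ = −((-0.12607) + (-0.21302) + (-0.22644) + (-0.25046) + (-0.27412)) = 1.09011 (working shown to 5 dp, full precision carried).
With S = 5 species, ln S = 1.60944, so J = 1.09011/1.60944 = 0.67732, i.e. 0.677 to 3 decimal places.

0.677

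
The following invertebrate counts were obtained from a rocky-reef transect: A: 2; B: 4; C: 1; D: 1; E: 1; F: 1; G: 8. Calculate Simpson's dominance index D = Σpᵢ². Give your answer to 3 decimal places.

0.272

Total N = 2+4+1+1+1+1+8 = 18, so the proportions are 0.11111, 0.22222, 0.05556, 0.05556, 0.05556, 0.05556, 0.44444 (working shown to 5 dp, full precision carried).
D = 0.11111² + 0.22222² + 0.05556² + 0.05556² + 0.05556² + 0.05556² + 0.44444² = 0.01235 + 0.04938 + 0.00309 + 0.00309 + 0.00309 + 0.00309 + 0.19753 = 0.27160.
To 3 decimal places, D = 0.272.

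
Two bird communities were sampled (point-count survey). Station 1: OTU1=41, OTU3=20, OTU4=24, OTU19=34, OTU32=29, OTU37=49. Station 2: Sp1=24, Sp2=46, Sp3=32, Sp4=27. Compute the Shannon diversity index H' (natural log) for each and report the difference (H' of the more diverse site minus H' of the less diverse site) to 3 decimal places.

Station 1: N=197, proportions 0.20812, 0.10152, 0.12183, 0.17259, 0.14721, 0.24873, giving H' = 1.74670 (working shown to 5 dp, full precision carried).
Station 2: N=129, proportions 0.18605, 0.35659, 0.24806, 0.2093, giving H' = 1.35375.
Difference = |1.74670 − 1.35375| = 0.39295, i.e. 0.393 to 3 decimal places.

0.393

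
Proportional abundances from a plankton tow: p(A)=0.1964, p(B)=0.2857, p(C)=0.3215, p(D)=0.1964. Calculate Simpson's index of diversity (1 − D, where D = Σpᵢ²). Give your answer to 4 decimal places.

0.7379

D = 0.1964² + 0.2857² + 0.3215² + 0.1964² = 0.038573 + 0.081624 + 0.103362 + 0.038573 = 0.262133 (working shown to 6 dp, full precision carried).
So 1 − D = 0.737867, i.e. 0.7379 to 4 decimal places.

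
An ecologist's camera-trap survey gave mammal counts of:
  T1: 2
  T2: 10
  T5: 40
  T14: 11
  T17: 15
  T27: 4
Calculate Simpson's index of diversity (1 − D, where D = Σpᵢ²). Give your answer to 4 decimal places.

0.6927

Total N = 2+10+40+11+15+4 = 82, so the proportions are 0.02439, 0.121951, 0.487805, 0.134146, 0.182927, 0.04878 (working shown to 6 dp, full precision carried).
D = 0.02439² + 0.121951² + 0.487805² + 0.134146² + 0.182927² + 0.04878² = 0.000595 + 0.014872 + 0.237954 + 0.017995 + 0.033462 + 0.002380 = 0.307258.
So 1 − D = 0.692742, i.e. 0.6927 to 4 decimal places.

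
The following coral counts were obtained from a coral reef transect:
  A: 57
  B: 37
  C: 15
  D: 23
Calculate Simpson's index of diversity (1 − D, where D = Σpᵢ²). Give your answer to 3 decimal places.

0.692

Total N = 57+37+15+23 = 132, so the proportions are 0.43182, 0.2803, 0.11364, 0.17424 (working shown to 5 dp, full precision carried).
D = 0.43182² + 0.2803² + 0.11364² + 0.17424² = 0.18647 + 0.07857 + 0.01291 + 0.03036 = 0.30831.
So 1 − D = 0.69169, i.e. 0.692 to 3 decimal places.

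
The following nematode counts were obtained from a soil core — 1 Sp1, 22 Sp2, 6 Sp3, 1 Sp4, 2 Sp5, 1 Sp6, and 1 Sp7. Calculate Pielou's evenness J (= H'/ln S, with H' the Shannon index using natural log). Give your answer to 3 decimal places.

Total N = 1+22+6+1+2+1+1 = 34, so the proportions are 0.02941, 0.64706, 0.17647, 0.02941, 0.05882, 0.02941, 0.02941 (working shown to 5 dp, full precision carried).
H' = −Σ pᵢ ln pᵢ = −((-0.10372) + (-0.28168) + (-0.30611) + (-0.10372) + (-0.16666) + (-0.10372) + (-0.10372)) = 1.16931.
With S = 7 species, ln S = 1.94591, so J = 1.16931/1.94591 = 0.60091, i.e. 0.601 to 3 decimal places.

0.601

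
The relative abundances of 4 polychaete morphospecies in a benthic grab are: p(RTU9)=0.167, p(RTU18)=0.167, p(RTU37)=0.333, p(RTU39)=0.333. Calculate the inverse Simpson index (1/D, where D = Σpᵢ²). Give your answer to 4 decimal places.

D = 0.167² + 0.167² + 0.333² + 0.333² = 0.02788900 + 0.02788900 + 0.11088900 + 0.11088900 = 0.27755600 (working shown to 8 dp, full precision carried).
So 1/D = 3.602877, i.e. 3.6029 to 4 decimal places.

3.6029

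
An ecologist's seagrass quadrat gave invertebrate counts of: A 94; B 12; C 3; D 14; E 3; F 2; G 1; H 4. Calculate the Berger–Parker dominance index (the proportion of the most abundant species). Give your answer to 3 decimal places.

0.707

Total N = 94+12+3+14+3+2+1+4 = 133, so the proportions are 0.70677, 0.09023, 0.02256, 0.10526, 0.02256, 0.01504, 0.00752, 0.03008 (working shown to 5 dp, full precision carried).
The largest proportion is 0.70677, i.e. d = 0.707 to 3 decimal places.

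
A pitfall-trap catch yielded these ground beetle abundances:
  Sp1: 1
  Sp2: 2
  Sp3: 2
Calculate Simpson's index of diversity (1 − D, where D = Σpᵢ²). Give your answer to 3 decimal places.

Total N = 1+2+2 = 5, so the proportions are 0.2, 0.4, 0.4 (working shown to 5 dp, full precision carried).
D = 0.2² + 0.4² + 0.4² = 0.04000 + 0.16000 + 0.16000 = 0.36000.
So 1 − D = 0.64000, i.e. 0.640 to 3 decimal places.

0.640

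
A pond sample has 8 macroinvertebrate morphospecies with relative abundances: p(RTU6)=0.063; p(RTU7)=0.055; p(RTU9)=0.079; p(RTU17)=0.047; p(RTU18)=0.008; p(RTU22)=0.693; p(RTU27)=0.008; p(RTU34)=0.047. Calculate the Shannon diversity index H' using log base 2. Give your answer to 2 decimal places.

1.66

Each pᵢ log₂ pᵢ term (working shown to 4 dp, full precision carried): 0.063×(-3.9885)=-0.2513, 0.055×(-4.1844)=-0.2301, 0.079×(-3.6620)=-0.2893, 0.047×(-4.4112)=-0.2073, 0.008×(-6.9658)=-0.0557, 0.693×(-0.5291)=-0.3666, 0.008×(-6.9658)=-0.0557, 0.047×(-4.4112)=-0.2073.
Sum = -1.6635, so H' = 1.66.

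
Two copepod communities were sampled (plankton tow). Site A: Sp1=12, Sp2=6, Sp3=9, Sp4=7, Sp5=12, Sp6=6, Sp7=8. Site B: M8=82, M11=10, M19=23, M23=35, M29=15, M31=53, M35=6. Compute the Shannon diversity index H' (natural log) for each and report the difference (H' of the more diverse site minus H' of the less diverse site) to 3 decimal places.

0.259

Site A: N=60, proportions 0.2, 0.1, 0.15, 0.11667, 0.2, 0.1, 0.13333, giving H' = 1.90816 (working shown to 5 dp, full precision carried).
Site B: N=224, proportions 0.36607, 0.04464, 0.10268, 0.15625, 0.06696, 0.23661, 0.02679, giving H' = 1.64947.
Difference = |1.90816 − 1.64947| = 0.25869, i.e. 0.259 to 3 decimal places.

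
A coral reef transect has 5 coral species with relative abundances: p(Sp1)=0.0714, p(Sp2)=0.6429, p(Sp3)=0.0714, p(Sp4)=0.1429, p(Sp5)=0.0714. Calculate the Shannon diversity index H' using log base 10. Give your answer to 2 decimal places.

Each pᵢ log₁₀ pᵢ term (working shown to 4 dp, full precision carried): 0.0714×(-1.1463)=-0.0818, 0.6429×(-0.1919)=-0.1233, 0.0714×(-1.1463)=-0.0818, 0.1429×(-0.8450)=-0.1207, 0.0714×(-1.1463)=-0.0818.
Sum = -0.4896, so H' = 0.49.

0.49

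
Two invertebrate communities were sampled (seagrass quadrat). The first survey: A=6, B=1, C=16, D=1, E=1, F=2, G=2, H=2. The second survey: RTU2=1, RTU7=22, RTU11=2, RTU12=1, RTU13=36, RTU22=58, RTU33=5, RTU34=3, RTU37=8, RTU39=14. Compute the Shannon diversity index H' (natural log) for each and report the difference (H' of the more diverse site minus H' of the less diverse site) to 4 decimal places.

0.1631

The first survey: N=31, proportions 0.193548, 0.032258, 0.516129, 0.032258, 0.032258, 0.064516, 0.064516, 0.064516, giving H' = 1.522024 (working shown to 6 dp, full precision carried).
The second survey: N=150, proportions 0.006667, 0.146667, 0.013333, 0.006667, 0.24, 0.386667, 0.033333, 0.02, 0.053333, 0.093333, giving H' = 1.685122.
Difference = |1.522024 − 1.685122| = 0.163098, i.e. 0.1631 to 4 decimal places.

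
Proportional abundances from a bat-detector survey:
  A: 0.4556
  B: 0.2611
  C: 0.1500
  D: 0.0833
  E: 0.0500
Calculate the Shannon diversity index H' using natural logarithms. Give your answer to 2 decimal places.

Each pᵢ ln pᵢ term (working shown to 4 dp, full precision carried): 0.4556×(-0.7861)=-0.3582, 0.2611×(-1.3429)=-0.3506, 0.15×(-1.8971)=-0.2846, 0.0833×(-2.4853)=-0.2070, 0.05×(-2.9957)=-0.1498.
Sum = -1.3502, so H' = 1.35.

1.35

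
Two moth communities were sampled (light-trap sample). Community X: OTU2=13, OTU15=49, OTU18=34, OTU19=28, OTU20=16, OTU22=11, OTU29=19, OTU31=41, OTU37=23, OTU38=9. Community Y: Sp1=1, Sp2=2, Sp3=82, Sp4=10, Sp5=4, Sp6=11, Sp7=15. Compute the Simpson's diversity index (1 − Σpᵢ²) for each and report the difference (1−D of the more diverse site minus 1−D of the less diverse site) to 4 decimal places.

0.3326

Community X: N=243, proportions 0.053498, 0.201646, 0.139918, 0.115226, 0.065844, 0.045267, 0.078189, 0.168724, 0.09465, 0.037037, giving 1−D = 0.872326 (working shown to 6 dp, full precision carried).
Community Y: N=125, proportions 0.008, 0.016, 0.656, 0.08, 0.032, 0.088, 0.12, giving 1−D = 0.539776.
Difference = |0.872326 − 0.539776| = 0.332550, i.e. 0.3326 to 4 decimal places.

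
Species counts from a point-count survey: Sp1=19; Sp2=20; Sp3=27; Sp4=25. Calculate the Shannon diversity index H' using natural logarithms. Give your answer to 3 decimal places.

Total N = 19+20+27+25 = 91, so the proportions are 0.20879, 0.21978, 0.2967, 0.27473 (working shown to 5 dp, full precision carried).
Each pᵢ ln pᵢ term: 0.20879×(-1.56642)=-0.32705, 0.21978×(-1.51513)=-0.33299, 0.2967×(-1.21502)=-0.36050, 0.27473×(-1.29198)=-0.35494.
Sum = -1.37549, so H' = 1.375.

1.375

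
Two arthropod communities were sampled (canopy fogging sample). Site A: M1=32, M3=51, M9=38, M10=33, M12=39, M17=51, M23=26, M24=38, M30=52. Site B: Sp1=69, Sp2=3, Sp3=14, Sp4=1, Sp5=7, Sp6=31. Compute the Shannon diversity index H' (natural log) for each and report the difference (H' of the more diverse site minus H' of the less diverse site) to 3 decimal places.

0.964

Site A: N=360, proportions 0.08889, 0.14167, 0.10556, 0.09167, 0.10833, 0.14167, 0.07222, 0.10556, 0.14444, giving H' = 2.17265 (working shown to 5 dp, full precision carried).
Site B: N=125, proportions 0.552, 0.024, 0.112, 0.008, 0.056, 0.248, giving H' = 1.20855.
Difference = |2.17265 − 1.20855| = 0.96410, i.e. 0.964 to 3 decimal places.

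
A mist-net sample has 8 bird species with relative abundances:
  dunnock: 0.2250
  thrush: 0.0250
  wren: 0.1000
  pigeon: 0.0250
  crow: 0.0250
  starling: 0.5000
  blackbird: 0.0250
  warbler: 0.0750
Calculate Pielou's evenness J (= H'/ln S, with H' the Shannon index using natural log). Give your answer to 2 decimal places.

0.71

H' = −Σ pᵢ ln pᵢ = −((-0.3356) + (-0.0922) + (-0.2303) + (-0.0922) + (-0.0922) + (-0.3466) + (-0.0922) + (-0.1943)) = 1.4756 (working shown to 4 dp, full precision carried).
With S = 8 species, ln S = 2.0794, so J = 1.4756/2.0794 = 0.7096, i.e. 0.71 to 2 decimal places.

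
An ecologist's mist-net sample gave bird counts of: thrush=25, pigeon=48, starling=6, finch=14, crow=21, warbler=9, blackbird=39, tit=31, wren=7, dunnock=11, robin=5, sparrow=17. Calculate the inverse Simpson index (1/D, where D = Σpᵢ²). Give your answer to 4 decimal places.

8.1650

Total N = 25+48+6+14+21+9+39+31+7+11+5+17 = 233, so the proportions are 0.10729614, 0.20600858, 0.02575107, 0.06008584, 0.09012876, 0.03862661, 0.16738197, 0.13304721, 0.03004292, 0.0472103, 0.02145923, 0.07296137 (working shown to 8 dp, full precision carried).
D = 0.10729614² + 0.20600858² + 0.02575107² + 0.06008584² + 0.09012876² + 0.03862661² + 0.16738197² + 0.13304721² + 0.03004292² + 0.0472103² + 0.02145923² + 0.07296137² = 0.01151246 + 0.04243954 + 0.00066312 + 0.00361031 + 0.00812319 + 0.00149201 + 0.02801673 + 0.01770156 + 0.00090258 + 0.00222881 + 0.00046050 + 0.00532336 = 0.12247417.
So 1/D = 8.164987, i.e. 8.1650 to 4 decimal places.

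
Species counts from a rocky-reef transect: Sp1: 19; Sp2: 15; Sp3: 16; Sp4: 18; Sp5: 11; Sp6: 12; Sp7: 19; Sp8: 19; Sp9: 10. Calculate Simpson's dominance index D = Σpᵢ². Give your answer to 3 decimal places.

Total N = 19+15+16+18+11+12+19+19+10 = 139, so the proportions are 0.13669, 0.10791, 0.11511, 0.1295, 0.07914, 0.08633, 0.13669, 0.13669, 0.07194 (working shown to 5 dp, full precision carried).
D = 0.13669² + 0.10791² + 0.11511² + 0.1295² + 0.07914² + 0.08633² + 0.13669² + 0.13669² + 0.07194² = 0.01868 + 0.01165 + 0.01325 + 0.01677 + 0.00626 + 0.00745 + 0.01868 + 0.01868 + 0.00518 = 0.11661.
To 3 decimal places, D = 0.117.

0.117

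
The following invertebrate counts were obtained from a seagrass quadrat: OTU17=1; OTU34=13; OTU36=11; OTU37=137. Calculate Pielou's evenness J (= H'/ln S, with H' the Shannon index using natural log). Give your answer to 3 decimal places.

Total N = 1+13+11+137 = 162, so the proportions are 0.00617, 0.08025, 0.0679, 0.84568 (working shown to 5 dp, full precision carried).
H' = −Σ pᵢ ln pᵢ = −((-0.03140) + (-0.20243) + (-0.18263) + (-0.14175)) = 0.55822.
With S = 4 species, ln S = 1.38629, so J = 0.55822/1.38629 = 0.40267, i.e. 0.403 to 3 decimal places.

0.403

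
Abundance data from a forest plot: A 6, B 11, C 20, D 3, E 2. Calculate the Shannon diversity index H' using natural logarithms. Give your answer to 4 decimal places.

1.3157

Total N = 6+11+20+3+2 = 42, so the proportions are 0.142857, 0.261905, 0.47619, 0.071429, 0.047619 (working shown to 6 dp, full precision carried).
Each pᵢ ln pᵢ term: 0.142857×(-1.945910)=-0.277987, 0.261905×(-1.339774)=-0.350893, 0.47619×(-0.741937)=-0.353303, 0.071429×(-2.639057)=-0.188504, 0.047619×(-3.044522)=-0.144977.
Sum = -1.315665, so H' = 1.3157.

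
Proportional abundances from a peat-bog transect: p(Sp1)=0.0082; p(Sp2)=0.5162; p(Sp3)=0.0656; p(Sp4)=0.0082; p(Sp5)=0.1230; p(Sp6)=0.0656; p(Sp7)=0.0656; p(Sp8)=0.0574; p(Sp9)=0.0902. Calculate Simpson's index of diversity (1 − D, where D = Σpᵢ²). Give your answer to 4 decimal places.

D = 0.0082² + 0.5162² + 0.0656² + 0.0082² + 0.123² + 0.0656² + 0.0656² + 0.0574² + 0.0902² = 0.000067 + 0.266462 + 0.004303 + 0.000067 + 0.015129 + 0.004303 + 0.004303 + 0.003295 + 0.008136 = 0.306067 (working shown to 6 dp, full precision carried).
So 1 − D = 0.693933, i.e. 0.6939 to 4 decimal places.

0.6939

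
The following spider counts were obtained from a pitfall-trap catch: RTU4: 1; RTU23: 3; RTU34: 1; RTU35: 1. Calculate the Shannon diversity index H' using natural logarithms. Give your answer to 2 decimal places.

Total N = 1+3+1+1 = 6, so the proportions are 0.1667, 0.5, 0.1667, 0.1667 (working shown to 4 dp, full precision carried).
Each pᵢ ln pᵢ term: 0.1667×(-1.7918)=-0.2986, 0.5×(-0.6931)=-0.3466, 0.1667×(-1.7918)=-0.2986, 0.1667×(-1.7918)=-0.2986.
Sum = -1.2425, so H' = 1.24.

1.24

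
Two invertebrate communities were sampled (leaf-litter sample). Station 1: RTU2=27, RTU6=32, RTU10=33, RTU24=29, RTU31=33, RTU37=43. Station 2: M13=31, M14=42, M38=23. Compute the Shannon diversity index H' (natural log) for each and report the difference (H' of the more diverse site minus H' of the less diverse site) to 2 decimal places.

Station 1: N=197, proportions 0.1371, 0.1624, 0.1675, 0.1472, 0.1675, 0.2183, giving H' = 1.7804 (working shown to 4 dp, full precision carried).
Station 2: N=96, proportions 0.3229, 0.4375, 0.2396, giving H' = 1.0690.
Difference = |1.7804 − 1.0690| = 0.7114, i.e. 0.71 to 2 decimal places.

0.71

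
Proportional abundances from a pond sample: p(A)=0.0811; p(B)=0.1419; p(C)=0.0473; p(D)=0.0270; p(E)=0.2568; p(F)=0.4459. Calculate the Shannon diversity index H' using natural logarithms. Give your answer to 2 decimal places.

Each pᵢ ln pᵢ term (working shown to 4 dp, full precision carried): 0.0811×(-2.5121)=-0.2037, 0.1419×(-1.9526)=-0.2771, 0.0473×(-3.0512)=-0.1443, 0.027×(-3.6119)=-0.0975, 0.2568×(-1.3595)=-0.3491, 0.4459×(-0.8077)=-0.3601.
Sum = -1.4319, so H' = 1.43.

1.43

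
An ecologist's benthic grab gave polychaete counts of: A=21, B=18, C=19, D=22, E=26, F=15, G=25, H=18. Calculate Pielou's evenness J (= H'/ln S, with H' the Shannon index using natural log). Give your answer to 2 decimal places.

Total N = 21+18+19+22+26+15+25+18 = 164, so the proportions are 0.128, 0.1098, 0.1159, 0.1341, 0.1585, 0.0915, 0.1524, 0.1098 (working shown to 4 dp, full precision carried).
H' = −Σ pᵢ ln pᵢ = −((-0.2632) + (-0.2425) + (-0.2497) + (-0.2695) + (-0.2920) + (-0.2188) + (-0.2867) + (-0.2425)) = 2.0649.
With S = 8 species, ln S = 2.0794, so J = 2.0649/2.0794 = 0.9930, i.e. 0.99 to 2 decimal places.

0.99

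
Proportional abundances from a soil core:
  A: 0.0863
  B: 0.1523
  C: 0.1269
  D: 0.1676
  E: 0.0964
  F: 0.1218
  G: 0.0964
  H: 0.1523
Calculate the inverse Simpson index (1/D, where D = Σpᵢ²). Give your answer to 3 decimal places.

D = 0.0863² + 0.1523² + 0.1269² + 0.1676² + 0.0964² + 0.1218² + 0.0964² + 0.1523² = 0.0074477 + 0.0231953 + 0.0161036 + 0.0280898 + 0.0092930 + 0.0148352 + 0.0092930 + 0.0231953 = 0.1314528 (working shown to 7 dp, full precision carried).
So 1/D = 7.60729, i.e. 7.607 to 3 decimal places.

7.607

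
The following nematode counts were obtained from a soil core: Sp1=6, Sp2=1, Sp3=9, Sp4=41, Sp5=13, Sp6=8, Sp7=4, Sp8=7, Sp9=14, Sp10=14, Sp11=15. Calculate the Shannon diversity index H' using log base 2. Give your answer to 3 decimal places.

3.039

Total N = 6+1+9+41+13+8+4+7+14+14+15 = 132, so the proportions are 0.04545, 0.00758, 0.06818, 0.31061, 0.09848, 0.06061, 0.0303, 0.05303, 0.10606, 0.10606, 0.11364 (working shown to 5 dp, full precision carried).
Each pᵢ log₂ pᵢ term: 0.04545×(-4.45943)=-0.20270, 0.00758×(-7.04439)=-0.05337, 0.06818×(-3.87447)=-0.26417, 0.31061×(-1.68684)=-0.52394, 0.09848×(-3.34395)=-0.32933, 0.06061×(-4.04439)=-0.24511, 0.0303×(-5.04439)=-0.15286, 0.05303×(-4.23704)=-0.22469, 0.10606×(-3.23704)=-0.34332, 0.10606×(-3.23704)=-0.34332, 0.11364×(-3.13750)=-0.35653.
Sum = -3.03935, so H' = 3.039.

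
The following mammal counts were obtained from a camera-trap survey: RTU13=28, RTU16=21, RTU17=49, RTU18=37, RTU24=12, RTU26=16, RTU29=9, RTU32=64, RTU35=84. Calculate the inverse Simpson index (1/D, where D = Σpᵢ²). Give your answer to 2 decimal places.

Total N = 28+21+49+37+12+16+9+64+84 = 320, so the proportions are 0.0875, 0.065625, 0.153125, 0.115625, 0.0375, 0.05, 0.028125, 0.2, 0.2625 (working shown to 6 dp, full precision carried).
D = 0.0875² + 0.065625² + 0.153125² + 0.115625² + 0.0375² + 0.05² + 0.028125² + 0.2² + 0.2625² = 0.007656 + 0.004307 + 0.023447 + 0.013369 + 0.001406 + 0.002500 + 0.000791 + 0.040000 + 0.068906 = 0.162383.
So 1/D = 6.1583, i.e. 6.16 to 2 decimal places.

6.16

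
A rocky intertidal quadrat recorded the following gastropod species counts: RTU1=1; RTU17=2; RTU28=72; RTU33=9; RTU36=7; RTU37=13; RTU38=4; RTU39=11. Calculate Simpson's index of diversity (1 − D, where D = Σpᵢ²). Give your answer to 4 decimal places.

Total N = 1+2+72+9+7+13+4+11 = 119, so the proportions are 0.008403, 0.016807, 0.605042, 0.07563, 0.058824, 0.109244, 0.033613, 0.092437 (working shown to 6 dp, full precision carried).
D = 0.008403² + 0.016807² + 0.605042² + 0.07563² + 0.058824² + 0.109244² + 0.033613² + 0.092437² = 0.000071 + 0.000282 + 0.366076 + 0.005720 + 0.003460 + 0.011934 + 0.001130 + 0.008545 = 0.397218.
So 1 − D = 0.602782, i.e. 0.6028 to 4 decimal places.

0.6028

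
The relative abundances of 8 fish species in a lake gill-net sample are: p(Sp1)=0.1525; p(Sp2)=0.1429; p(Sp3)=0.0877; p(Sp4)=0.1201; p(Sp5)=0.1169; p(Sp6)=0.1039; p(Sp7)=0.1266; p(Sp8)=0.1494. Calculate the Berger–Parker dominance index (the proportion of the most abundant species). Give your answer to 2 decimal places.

The largest proportion is 0.1525, i.e. d = 0.15 to 2 decimal places.

0.15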